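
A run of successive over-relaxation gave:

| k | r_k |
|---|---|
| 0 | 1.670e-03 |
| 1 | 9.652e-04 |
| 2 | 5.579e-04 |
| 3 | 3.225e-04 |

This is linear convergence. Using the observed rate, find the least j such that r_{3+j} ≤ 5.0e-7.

Rate ρ ≈ r_3/r_2 = 3.225e-04/5.579e-04 = 0.5781.
After j more steps, r_{3+j} ≈ 3.225e-04·ρ^j; need ρ^j ≤ 5.0e-7/3.225e-04 = 0.00155039.
j ≥ ln(0.00155039)/ln(0.5781) = -6.4692/-0.54801 = 11.805.
So 12 more iterations are needed.

12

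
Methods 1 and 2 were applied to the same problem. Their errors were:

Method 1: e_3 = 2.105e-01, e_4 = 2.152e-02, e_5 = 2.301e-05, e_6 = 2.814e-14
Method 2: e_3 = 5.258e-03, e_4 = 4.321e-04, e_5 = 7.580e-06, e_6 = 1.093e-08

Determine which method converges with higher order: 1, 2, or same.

1

Method 1: p ≈ ln(2.814e-14/2.301e-05)/ln(2.301e-05/2.152e-02) ≈ 3.00.
Method 2: p ≈ ln(1.093e-08/7.580e-06)/ln(7.580e-06/4.321e-04) ≈ 1.62.
Method 1 has the higher order (≈3.0 vs ≈1.6).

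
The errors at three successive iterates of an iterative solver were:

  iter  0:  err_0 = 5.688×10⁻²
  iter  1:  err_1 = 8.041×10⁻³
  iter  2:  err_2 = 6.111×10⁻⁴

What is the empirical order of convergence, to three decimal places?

p ≈ ln(err_2/err_1) / ln(err_1/err_0)
  = ln(6.111×10⁻⁴/8.041×10⁻³) / ln(8.041×10⁻³/5.688×10⁻²)
  = ln(0.075998) / ln(0.141368)
  = -2.577048 / -1.956389 ≈ 1.317247

1.317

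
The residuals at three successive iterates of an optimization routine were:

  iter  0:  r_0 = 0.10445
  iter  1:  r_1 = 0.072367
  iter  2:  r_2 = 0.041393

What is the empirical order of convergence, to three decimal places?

p ≈ ln(r_2/r_1) / ln(r_1/r_0)
  = ln(0.041393/0.072367) / ln(0.072367/0.10445)
  = ln(0.571987) / ln(0.692839)
  = -0.558639 / -0.366958 ≈ 1.522351

1.522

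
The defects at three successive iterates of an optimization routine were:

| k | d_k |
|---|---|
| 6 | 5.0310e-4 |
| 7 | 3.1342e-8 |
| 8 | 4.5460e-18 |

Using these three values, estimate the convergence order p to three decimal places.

2.339

p ≈ ln(d_8/d_7) / ln(d_7/d_6)
  = ln(4.5460e-18/3.1342e-8) / ln(3.1342e-8/5.0310e-4)
  = ln(1.45045e-10) / ln(6.22978e-05)
  = -22.653977 / -9.683584 ≈ 2.339421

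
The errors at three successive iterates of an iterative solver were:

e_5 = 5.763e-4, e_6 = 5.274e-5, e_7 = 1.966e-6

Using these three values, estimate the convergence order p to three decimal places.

p ≈ ln(e_7/e_6) / ln(e_6/e_5)
  = ln(1.966e-6/5.274e-5) / ln(5.274e-5/5.763e-4)
  = ln(0.0372772) / ln(0.0915148)
  = -3.289373 / -2.391255 ≈ 1.375584

1.376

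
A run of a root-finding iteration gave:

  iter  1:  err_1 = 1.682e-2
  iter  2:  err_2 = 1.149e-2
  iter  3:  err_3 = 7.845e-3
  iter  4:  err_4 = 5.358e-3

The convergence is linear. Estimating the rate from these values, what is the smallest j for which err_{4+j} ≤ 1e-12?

59

Rate ρ ≈ err_4/err_3 = 5.358e-3/7.845e-3 = 0.6830.
After j more steps, err_{4+j} ≈ 5.358e-3·ρ^j; need ρ^j ≤ 1e-12/5.358e-3 = 1.86637e-10.
j ≥ ln(1.86637e-10)/ln(0.6830) = -22.4019/-0.38126 = 58.758.
So 59 more iterations are needed.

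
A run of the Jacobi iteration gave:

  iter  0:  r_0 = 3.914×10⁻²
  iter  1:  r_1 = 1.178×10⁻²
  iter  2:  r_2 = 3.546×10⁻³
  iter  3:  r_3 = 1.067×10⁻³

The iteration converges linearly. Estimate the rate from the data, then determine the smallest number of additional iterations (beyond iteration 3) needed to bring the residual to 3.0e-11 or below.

15

Rate ρ ≈ r_3/r_2 = 1.067×10⁻³/3.546×10⁻³ = 0.3009.
After j more steps, r_{3+j} ≈ 1.067×10⁻³·ρ^j; need ρ^j ≤ 3.0e-11/1.067×10⁻³ = 2.81162e-08.
j ≥ ln(2.81162e-08)/ln(0.3009) = -17.3869/-1.20098 = 14.477.
So 15 more iterations are needed.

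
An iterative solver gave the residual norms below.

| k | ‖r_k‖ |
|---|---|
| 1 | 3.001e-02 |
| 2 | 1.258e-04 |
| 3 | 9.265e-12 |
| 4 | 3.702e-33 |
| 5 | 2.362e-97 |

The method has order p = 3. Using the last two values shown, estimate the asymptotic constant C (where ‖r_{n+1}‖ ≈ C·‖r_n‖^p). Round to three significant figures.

4.66

C ≈ ‖r_5‖ / ‖r_4‖^3
  = 2.362e-97 / (3.702e-33)^3
  = 2.362e-97 / 5.07352e-98 ≈ 4.6555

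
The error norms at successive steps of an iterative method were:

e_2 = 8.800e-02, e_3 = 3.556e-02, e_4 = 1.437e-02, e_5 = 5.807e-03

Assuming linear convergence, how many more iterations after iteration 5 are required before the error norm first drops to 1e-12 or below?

Rate ρ ≈ e_5/e_4 = 5.807e-03/1.437e-02 = 0.4041.
After j more steps, e_{5+j} ≈ 5.807e-03·ρ^j; need ρ^j ≤ 1e-12/5.807e-03 = 1.72206e-10.
j ≥ ln(1.72206e-10)/ln(0.4041) = -22.4823/-0.90609 = 24.812.
So 25 more iterations are needed.

25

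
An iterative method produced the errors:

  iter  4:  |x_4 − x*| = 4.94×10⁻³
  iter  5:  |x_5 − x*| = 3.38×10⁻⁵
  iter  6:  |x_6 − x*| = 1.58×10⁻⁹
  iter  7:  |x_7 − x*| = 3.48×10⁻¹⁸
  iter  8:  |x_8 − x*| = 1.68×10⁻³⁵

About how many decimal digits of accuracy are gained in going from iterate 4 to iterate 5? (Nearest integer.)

2

Digits gained ≈ log₁₀(|x_4 − x*|/|x_5 − x*|) = log₁₀(4.94×10⁻³/3.38×10⁻⁵) = log₁₀(146.154) ≈ 2.165.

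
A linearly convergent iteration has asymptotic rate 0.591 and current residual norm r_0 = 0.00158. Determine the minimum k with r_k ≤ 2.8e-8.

21

After k steps, r_k ≈ 0.00158·0.591^k.
Need 0.591^k ≤ 2.8e-8/0.00158 = 1.77215e-05.
k ≥ ln(1.77215e-05)/ln(0.591) = -10.9407/-0.52594 = 20.802.
Smallest integer k = 21.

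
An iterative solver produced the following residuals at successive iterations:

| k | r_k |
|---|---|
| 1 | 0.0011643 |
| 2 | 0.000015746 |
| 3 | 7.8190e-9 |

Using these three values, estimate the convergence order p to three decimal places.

p ≈ ln(r_3/r_2) / ln(r_2/r_1)
  = ln(7.8190e-9/0.000015746) / ln(0.000015746/0.0011643)
  = ln(0.000496571) / ln(0.013524)
  = -7.607784 / -4.303289 ≈ 1.767900

1.768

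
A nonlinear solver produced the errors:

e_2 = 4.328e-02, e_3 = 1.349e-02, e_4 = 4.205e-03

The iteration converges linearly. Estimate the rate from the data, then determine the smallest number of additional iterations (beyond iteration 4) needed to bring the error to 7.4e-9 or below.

Rate ρ ≈ e_4/e_3 = 4.205e-03/1.349e-02 = 0.3117.
After j more steps, e_{4+j} ≈ 4.205e-03·ρ^j; need ρ^j ≤ 7.4e-9/4.205e-03 = 1.75981e-06.
j ≥ ln(1.75981e-06)/ln(0.3117) = -13.2503/-1.16571 = 11.367.
So 12 more iterations are needed.

12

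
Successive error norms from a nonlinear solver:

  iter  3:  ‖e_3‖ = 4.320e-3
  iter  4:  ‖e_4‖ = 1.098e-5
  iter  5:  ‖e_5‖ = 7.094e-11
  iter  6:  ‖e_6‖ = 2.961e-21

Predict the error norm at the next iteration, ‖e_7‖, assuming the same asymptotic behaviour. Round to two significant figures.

First estimate the order: p ≈ ln(‖e_6‖/‖e_5‖) / ln(‖e_5‖/‖e_4‖) = ln(2.961e-21/7.094e-11)/ln(7.094e-11/1.098e-5) = ln(4.17395e-11)/ln(6.46084e-06) ≈ 2.0000.
Then ‖e_7‖ ≈ ‖e_6‖·(‖e_6‖/‖e_5‖)^p = 2.961e-21·(4.17395e-11)^2.0000 = 2.961e-21·1.74219e-21 ≈ 5.159e-42.

5.2e-42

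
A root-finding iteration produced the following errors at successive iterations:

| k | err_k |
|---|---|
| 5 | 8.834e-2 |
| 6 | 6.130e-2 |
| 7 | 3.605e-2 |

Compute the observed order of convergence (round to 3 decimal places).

1.453

p ≈ ln(err_7/err_6) / ln(err_6/err_5)
  = ln(3.605e-2/6.130e-2) / ln(6.130e-2/8.834e-2)
  = ln(0.588091) / ln(0.69391)
  = -0.530874 / -0.365413 ≈ 1.452805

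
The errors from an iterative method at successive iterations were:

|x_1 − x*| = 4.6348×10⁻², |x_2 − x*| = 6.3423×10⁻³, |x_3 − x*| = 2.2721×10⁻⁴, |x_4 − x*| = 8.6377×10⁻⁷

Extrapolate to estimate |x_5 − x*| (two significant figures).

7.7e-11

First estimate the order: p ≈ ln(|x_4 − x*|/|x_3 − x*|) / ln(|x_3 − x*|/|x_2 − x*|) = ln(8.6377×10⁻⁷/2.2721×10⁻⁴)/ln(2.2721×10⁻⁴/6.3423×10⁻³) = ln(0.00380164)/ln(0.0358245) ≈ 1.6738.
Then |x_5 − x*| ≈ |x_4 − x*|·(|x_4 − x*|/|x_3 − x*|)^p = 8.6377×10⁻⁷·(0.00380164)^1.6738 = 8.6377×10⁻⁷·8.89929e-05 ≈ 7.687e-11.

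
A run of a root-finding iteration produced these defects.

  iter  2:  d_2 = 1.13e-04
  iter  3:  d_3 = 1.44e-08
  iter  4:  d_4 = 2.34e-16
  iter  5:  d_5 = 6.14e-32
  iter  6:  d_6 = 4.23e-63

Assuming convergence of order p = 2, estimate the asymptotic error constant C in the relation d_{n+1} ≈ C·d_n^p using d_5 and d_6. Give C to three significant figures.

C ≈ d_6 / d_5^2
  = 4.23e-63 / (6.14e-32)^2
  = 4.23e-63 / 3.76996e-63 ≈ 1.122

1.12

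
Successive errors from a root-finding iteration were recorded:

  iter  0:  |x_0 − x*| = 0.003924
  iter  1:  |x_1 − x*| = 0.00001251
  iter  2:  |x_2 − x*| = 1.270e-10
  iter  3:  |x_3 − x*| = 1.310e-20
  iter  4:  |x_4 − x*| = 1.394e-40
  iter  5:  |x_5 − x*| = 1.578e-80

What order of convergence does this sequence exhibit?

Consecutive ratios: |x_5 − x*|/|x_4 − x*| = 1.578e-80/1.394e-40 = 1.13199e-40, |x_4 − x*|/|x_3 − x*| = 1.394e-40/1.310e-20 = 1.06412e-20.
p ≈ ln(1.13199e-40)/ln(1.06412e-20) = -91.9794/-45.9896 ≈ 2.00.
So the convergence is quadratic (order 2).

2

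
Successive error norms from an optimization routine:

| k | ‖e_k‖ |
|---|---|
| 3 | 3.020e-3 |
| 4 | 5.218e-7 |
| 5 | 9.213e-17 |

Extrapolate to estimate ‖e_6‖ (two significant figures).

4.8e-42

First estimate the order: p ≈ ln(‖e_5‖/‖e_4‖) / ln(‖e_4‖/‖e_3‖) = ln(9.213e-17/5.218e-7)/ln(5.218e-7/3.020e-3) = ln(1.76562e-10)/ln(0.000172781) ≈ 2.5922.
Then ‖e_6‖ ≈ ‖e_5‖·(‖e_5‖/‖e_4‖)^p = 9.213e-17·(1.76562e-10)^2.5922 = 9.213e-17·5.22405e-26 ≈ 4.813e-42.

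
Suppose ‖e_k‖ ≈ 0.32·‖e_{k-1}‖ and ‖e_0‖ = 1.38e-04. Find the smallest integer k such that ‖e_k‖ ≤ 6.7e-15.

21

After k steps, ‖e_k‖ ≈ 1.38e-04·0.32^k.
Need 0.32^k ≤ 6.7e-15/1.38e-04 = 4.85507e-11.
k ≥ ln(4.85507e-11)/ln(0.32) = -23.7484/-1.13943 = 20.842.
Smallest integer k = 21.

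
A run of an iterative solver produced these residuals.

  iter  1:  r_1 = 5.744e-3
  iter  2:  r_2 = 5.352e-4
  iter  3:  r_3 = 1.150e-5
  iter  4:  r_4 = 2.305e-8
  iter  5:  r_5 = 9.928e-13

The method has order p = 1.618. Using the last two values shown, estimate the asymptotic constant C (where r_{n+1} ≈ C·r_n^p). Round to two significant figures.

C ≈ r_5 / r_4^1.618
  = 9.928e-13 / (2.305e-8)^1.618
  = 9.928e-13 / 4.39341e-13 ≈ 2.2597

2.3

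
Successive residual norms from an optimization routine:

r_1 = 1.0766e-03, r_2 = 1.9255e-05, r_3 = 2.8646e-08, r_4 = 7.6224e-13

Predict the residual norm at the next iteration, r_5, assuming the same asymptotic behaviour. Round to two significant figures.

3.0e-20

First estimate the order: p ≈ ln(r_4/r_3) / ln(r_3/r_2) = ln(7.6224e-13/2.8646e-08)/ln(2.8646e-08/1.9255e-05) = ln(2.6609e-05)/ln(0.00148772) ≈ 1.6180.
Then r_5 ≈ r_4·(r_4/r_3)^p = 7.6224e-13·(2.6609e-05)^1.6180 = 7.6224e-13·3.96001e-08 ≈ 3.018e-20.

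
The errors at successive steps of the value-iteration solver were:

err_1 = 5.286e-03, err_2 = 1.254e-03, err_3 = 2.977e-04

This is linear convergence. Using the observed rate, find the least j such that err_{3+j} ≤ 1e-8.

8

Rate ρ ≈ err_3/err_2 = 2.977e-04/1.254e-03 = 0.2374.
After j more steps, err_{3+j} ≈ 2.977e-04·ρ^j; need ρ^j ≤ 1e-8/2.977e-04 = 3.35909e-05.
j ≥ ln(3.35909e-05)/ln(0.2374) = -10.3013/-1.43801 = 7.164.
So 8 more iterations are needed.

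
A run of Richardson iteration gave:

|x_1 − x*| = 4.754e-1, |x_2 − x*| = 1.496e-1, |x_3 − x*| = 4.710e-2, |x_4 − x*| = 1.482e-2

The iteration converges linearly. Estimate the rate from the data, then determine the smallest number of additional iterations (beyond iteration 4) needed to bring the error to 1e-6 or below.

Rate ρ ≈ |x_4 − x*|/|x_3 − x*| = 1.482e-2/4.710e-2 = 0.3146.
After j more steps, |x_{4+j} − x*| ≈ 1.482e-2·ρ^j; need ρ^j ≤ 1e-6/1.482e-2 = 6.74764e-05.
j ≥ ln(6.74764e-05)/ln(0.3146) = -9.6037/-1.15645 = 8.304.
So 9 more iterations are needed.

9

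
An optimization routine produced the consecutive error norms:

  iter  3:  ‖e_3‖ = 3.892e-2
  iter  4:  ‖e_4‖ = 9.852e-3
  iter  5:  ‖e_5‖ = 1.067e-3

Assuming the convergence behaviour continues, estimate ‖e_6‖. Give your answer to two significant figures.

First estimate the order: p ≈ ln(‖e_5‖/‖e_4‖) / ln(‖e_4‖/‖e_3‖) = ln(1.067e-3/9.852e-3)/ln(9.852e-3/3.892e-2) = ln(0.108303)/ln(0.253135) ≈ 1.6180.
Then ‖e_6‖ ≈ ‖e_5‖·(‖e_5‖/‖e_4‖)^p = 1.067e-3·(0.108303)^1.6180 = 1.067e-3·0.0274188 ≈ 2.926e-05.

2.9e-5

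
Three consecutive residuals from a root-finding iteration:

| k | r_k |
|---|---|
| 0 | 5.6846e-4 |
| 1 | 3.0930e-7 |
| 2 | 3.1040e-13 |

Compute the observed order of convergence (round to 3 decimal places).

1.838

p ≈ ln(r_2/r_1) / ln(r_1/r_0)
  = ln(3.1040e-13/3.0930e-7) / ln(3.0930e-7/5.6846e-4)
  = ln(1.00356e-06) / ln(0.000544102)
  = -13.811957 / -7.516374 ≈ 1.837582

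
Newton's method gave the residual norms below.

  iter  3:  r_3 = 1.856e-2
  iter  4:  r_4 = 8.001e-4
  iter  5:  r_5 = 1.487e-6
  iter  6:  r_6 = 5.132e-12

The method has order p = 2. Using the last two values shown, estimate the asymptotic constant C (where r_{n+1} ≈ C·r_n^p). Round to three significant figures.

2.32

C ≈ r_6 / r_5^2
  = 5.132e-12 / (1.487e-6)^2
  = 5.132e-12 / 2.21117e-12 ≈ 2.3209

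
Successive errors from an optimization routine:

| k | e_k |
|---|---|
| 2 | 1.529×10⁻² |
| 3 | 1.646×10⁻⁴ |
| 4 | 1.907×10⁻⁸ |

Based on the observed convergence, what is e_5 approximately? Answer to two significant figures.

2.6e-16

First estimate the order: p ≈ ln(e_4/e_3) / ln(e_3/e_2) = ln(1.907×10⁻⁸/1.646×10⁻⁴)/ln(1.646×10⁻⁴/1.529×10⁻²) = ln(0.000115857)/ln(0.0107652) ≈ 2.0001.
Then e_5 ≈ e_4·(e_4/e_3)^p = 1.907×10⁻⁸·(0.000115857)^2.0001 = 1.907×10⁻⁸·1.34107e-08 ≈ 2.557e-16.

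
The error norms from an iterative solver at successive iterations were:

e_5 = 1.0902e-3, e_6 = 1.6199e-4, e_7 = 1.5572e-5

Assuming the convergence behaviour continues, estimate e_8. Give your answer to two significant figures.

First estimate the order: p ≈ ln(e_7/e_6) / ln(e_6/e_5) = ln(1.5572e-5/1.6199e-4)/ln(1.6199e-4/1.0902e-3) = ln(0.0961294)/ln(0.148587) ≈ 1.2284.
Then e_8 ≈ e_7·(e_7/e_6)^p = 1.5572e-5·(0.0961294)^1.2284 = 1.5572e-5·0.0563042 ≈ 8.768e-07.

8.8e-7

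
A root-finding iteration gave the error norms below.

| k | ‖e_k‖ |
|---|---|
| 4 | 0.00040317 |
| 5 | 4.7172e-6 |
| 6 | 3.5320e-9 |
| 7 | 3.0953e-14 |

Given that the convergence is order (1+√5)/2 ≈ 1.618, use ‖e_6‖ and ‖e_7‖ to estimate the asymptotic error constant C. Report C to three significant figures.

1.47

C ≈ ‖e_7‖ / ‖e_6‖^1.618
  = 3.0953e-14 / (3.5320e-9)^1.618
  = 3.0953e-14 / 2.11202e-14 ≈ 1.4656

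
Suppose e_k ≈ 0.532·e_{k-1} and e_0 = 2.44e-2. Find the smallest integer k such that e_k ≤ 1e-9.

After k steps, e_k ≈ 2.44e-2·0.532^k.
Need 0.532^k ≤ 1e-9/2.44e-2 = 4.09836e-08.
k ≥ ln(4.09836e-08)/ln(0.532) = -17.0101/-0.63111 = 26.953.
Smallest integer k = 27.

27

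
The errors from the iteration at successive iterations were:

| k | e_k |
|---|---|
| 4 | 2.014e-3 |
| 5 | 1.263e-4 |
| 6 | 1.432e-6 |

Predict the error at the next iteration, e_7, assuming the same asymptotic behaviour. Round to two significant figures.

First estimate the order: p ≈ ln(e_6/e_5) / ln(e_5/e_4) = ln(1.432e-6/1.263e-4)/ln(1.263e-4/2.014e-3) = ln(0.0113381)/ln(0.062711) ≈ 1.6176.
Then e_7 ≈ e_6·(e_6/e_5)^p = 1.432e-6·(0.0113381)^1.6176 = 1.432e-6·0.000712893 ≈ 1.021e-09.

1.0e-9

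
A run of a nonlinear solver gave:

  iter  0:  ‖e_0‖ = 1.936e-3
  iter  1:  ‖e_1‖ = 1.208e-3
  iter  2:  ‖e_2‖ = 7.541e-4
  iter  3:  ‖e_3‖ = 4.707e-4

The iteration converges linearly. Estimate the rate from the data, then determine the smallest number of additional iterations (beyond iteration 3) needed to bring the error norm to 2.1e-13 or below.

46

Rate ρ ≈ ‖e_3‖/‖e_2‖ = 4.707e-4/7.541e-4 = 0.6242.
After j more steps, ‖e_{3+j}‖ ≈ 4.707e-4·ρ^j; need ρ^j ≤ 2.1e-13/4.707e-4 = 4.46144e-10.
j ≥ ln(4.46144e-10)/ln(0.6242) = -21.5304/-0.47128 = 45.685.
So 46 more iterations are needed.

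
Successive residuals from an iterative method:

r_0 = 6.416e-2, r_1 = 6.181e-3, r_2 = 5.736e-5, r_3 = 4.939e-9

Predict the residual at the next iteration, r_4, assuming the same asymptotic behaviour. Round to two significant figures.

3.7e-17

First estimate the order: p ≈ ln(r_3/r_2) / ln(r_2/r_1) = ln(4.939e-9/5.736e-5)/ln(5.736e-5/6.181e-3) = ln(8.61053e-05)/ln(0.00928005) ≈ 2.0000.
Then r_4 ≈ r_3·(r_3/r_2)^p = 4.939e-9·(8.61053e-05)^2.0000 = 4.939e-9·7.41412e-09 ≈ 3.662e-17.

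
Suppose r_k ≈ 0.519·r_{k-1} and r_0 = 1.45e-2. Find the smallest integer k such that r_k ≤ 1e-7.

After k steps, r_k ≈ 1.45e-2·0.519^k.
Need 0.519^k ≤ 1e-7/1.45e-2 = 6.89655e-06.
k ≥ ln(6.89655e-06)/ln(0.519) = -11.8845/-0.65585 = 18.121.
Smallest integer k = 19.

19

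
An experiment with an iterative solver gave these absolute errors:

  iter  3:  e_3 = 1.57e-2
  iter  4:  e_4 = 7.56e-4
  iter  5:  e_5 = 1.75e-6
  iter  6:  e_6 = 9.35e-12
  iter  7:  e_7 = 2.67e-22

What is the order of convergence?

2

Consecutive ratios: e_7/e_6 = 2.67e-22/9.35e-12 = 2.85561e-11, e_6/e_5 = 9.35e-12/1.75e-6 = 5.34286e-06.
p ≈ ln(2.85561e-11)/ln(5.34286e-06) = -24.2791/-12.1398 ≈ 2.00.
So the convergence is quadratic (order 2).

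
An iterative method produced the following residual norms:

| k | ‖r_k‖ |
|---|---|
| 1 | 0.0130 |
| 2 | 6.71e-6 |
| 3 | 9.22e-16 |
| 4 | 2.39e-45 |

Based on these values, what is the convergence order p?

3

Consecutive ratios: ‖r_4‖/‖r_3‖ = 2.39e-45/9.22e-16 = 2.59219e-30, ‖r_3‖/‖r_2‖ = 9.22e-16/6.71e-6 = 1.37407e-10.
p ≈ ln(2.59219e-30)/ln(1.37407e-10) = -68.1250/-22.7081 ≈ 3.00.
So the convergence is cubic (order 3).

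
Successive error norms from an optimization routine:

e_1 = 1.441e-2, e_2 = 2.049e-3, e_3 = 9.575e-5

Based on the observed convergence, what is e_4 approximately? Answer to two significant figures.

First estimate the order: p ≈ ln(e_3/e_2) / ln(e_2/e_1) = ln(9.575e-5/2.049e-3)/ln(2.049e-3/1.441e-2) = ln(0.0467301)/ln(0.142193) ≈ 1.5705.
Then e_4 ≈ e_3·(e_3/e_2)^p = 9.575e-5·(0.0467301)^1.5705 = 9.575e-5·0.00813957 ≈ 7.794e-07.

7.8e-7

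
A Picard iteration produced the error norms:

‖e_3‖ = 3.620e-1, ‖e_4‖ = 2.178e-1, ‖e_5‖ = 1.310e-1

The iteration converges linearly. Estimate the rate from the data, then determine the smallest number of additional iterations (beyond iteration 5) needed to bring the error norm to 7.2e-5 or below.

Rate ρ ≈ ‖e_5‖/‖e_4‖ = 1.310e-1/2.178e-1 = 0.6015.
After j more steps, ‖e_{5+j}‖ ≈ 1.310e-1·ρ^j; need ρ^j ≤ 7.2e-5/1.310e-1 = 0.000549618.
j ≥ ln(0.000549618)/ln(0.6015) = -7.5063/-0.50833 = 14.767.
So 15 more iterations are needed.

15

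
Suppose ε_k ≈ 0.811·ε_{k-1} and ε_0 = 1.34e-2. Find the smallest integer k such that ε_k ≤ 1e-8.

68

After k steps, ε_k ≈ 1.34e-2·0.811^k.
Need 0.811^k ≤ 1e-8/1.34e-2 = 7.46269e-07.
k ≥ ln(7.46269e-07)/ln(0.811) = -14.1082/-0.20949 = 67.345.
Smallest integer k = 68.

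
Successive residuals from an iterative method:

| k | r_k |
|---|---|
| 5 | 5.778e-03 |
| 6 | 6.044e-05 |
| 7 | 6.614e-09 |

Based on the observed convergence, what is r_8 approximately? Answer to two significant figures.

First estimate the order: p ≈ ln(r_7/r_6) / ln(r_6/r_5) = ln(6.614e-09/6.044e-05)/ln(6.044e-05/5.778e-03) = ln(0.000109431)/ln(0.0104604) ≈ 2.0000.
Then r_8 ≈ r_7·(r_7/r_6)^p = 6.614e-09·(0.000109431)^2.0000 = 6.614e-09·1.19751e-08 ≈ 7.92e-17.

7.9e-17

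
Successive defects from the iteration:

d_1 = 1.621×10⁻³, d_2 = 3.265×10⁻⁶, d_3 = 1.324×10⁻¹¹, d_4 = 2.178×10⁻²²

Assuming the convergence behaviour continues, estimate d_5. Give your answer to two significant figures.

5.9e-44

First estimate the order: p ≈ ln(d_4/d_3) / ln(d_3/d_2) = ln(2.178×10⁻²²/1.324×10⁻¹¹)/ln(1.324×10⁻¹¹/3.265×10⁻⁶) = ln(1.64502e-11)/ln(4.05513e-06) ≈ 2.0000.
Then d_5 ≈ d_4·(d_4/d_3)^p = 2.178×10⁻²²·(1.64502e-11)^2.0000 = 2.178×10⁻²²·2.70609e-22 ≈ 5.894e-44.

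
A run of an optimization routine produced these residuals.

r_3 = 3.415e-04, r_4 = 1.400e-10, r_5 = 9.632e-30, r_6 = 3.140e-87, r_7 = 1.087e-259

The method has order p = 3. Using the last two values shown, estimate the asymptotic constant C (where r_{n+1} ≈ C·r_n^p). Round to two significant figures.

3.5

C ≈ r_7 / r_6^3
  = 1.087e-259 / (3.140e-87)^3
  = 1.087e-259 / 3.09591e-260 ≈ 3.5111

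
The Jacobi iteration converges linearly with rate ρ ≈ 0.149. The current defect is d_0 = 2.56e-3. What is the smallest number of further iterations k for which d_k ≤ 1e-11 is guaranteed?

11

After k steps, d_k ≈ 2.56e-3·0.149^k.
Need 0.149^k ≤ 1e-11/2.56e-3 = 3.90625e-09.
k ≥ ln(3.90625e-09)/ln(0.149) = -19.3607/-1.90381 = 10.169.
Smallest integer k = 11.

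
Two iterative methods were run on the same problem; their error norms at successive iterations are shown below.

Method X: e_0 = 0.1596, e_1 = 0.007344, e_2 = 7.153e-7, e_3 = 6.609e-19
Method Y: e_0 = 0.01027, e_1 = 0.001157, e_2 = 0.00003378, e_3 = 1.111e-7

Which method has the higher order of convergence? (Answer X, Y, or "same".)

X

Method X: p ≈ ln(6.609e-19/7.153e-7)/ln(7.153e-7/0.007344) ≈ 3.00.
Method Y: p ≈ ln(1.111e-7/0.00003378)/ln(0.00003378/0.001157) ≈ 1.62.
Method X has the higher order (≈3.0 vs ≈1.6).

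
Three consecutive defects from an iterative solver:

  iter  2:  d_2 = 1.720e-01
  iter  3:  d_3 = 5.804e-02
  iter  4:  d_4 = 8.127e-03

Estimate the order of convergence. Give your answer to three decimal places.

p ≈ ln(d_4/d_3) / ln(d_3/d_2)
  = ln(8.127e-03/5.804e-02) / ln(5.804e-02/1.720e-01)
  = ln(0.140024) / ln(0.337442)
  = -1.965941 / -1.086362 ≈ 1.809656

1.810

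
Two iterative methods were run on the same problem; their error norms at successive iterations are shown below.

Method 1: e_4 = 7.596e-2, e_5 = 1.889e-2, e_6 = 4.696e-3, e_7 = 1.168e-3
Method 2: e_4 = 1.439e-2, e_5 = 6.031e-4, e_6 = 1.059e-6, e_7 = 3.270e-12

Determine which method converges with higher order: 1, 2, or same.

Method 1: p ≈ ln(1.168e-3/4.696e-3)/ln(4.696e-3/1.889e-2) ≈ 1.00.
Method 2: p ≈ ln(3.270e-12/1.059e-6)/ln(1.059e-6/6.031e-4) ≈ 2.00.
Method 2 has the higher order (≈2.0 vs ≈1.0).

2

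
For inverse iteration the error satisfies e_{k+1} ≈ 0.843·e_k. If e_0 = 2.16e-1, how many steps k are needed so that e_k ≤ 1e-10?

After k steps, e_k ≈ 2.16e-1·0.843^k.
Need 0.843^k ≤ 1e-10/2.16e-1 = 4.62963e-10.
k ≥ ln(4.62963e-10)/ln(0.843) = -21.4934/-0.17079 = 125.847.
Smallest integer k = 126.

126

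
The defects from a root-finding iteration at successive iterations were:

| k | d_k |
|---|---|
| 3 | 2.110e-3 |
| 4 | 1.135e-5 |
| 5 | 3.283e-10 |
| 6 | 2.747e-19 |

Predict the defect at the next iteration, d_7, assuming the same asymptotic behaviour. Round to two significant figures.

First estimate the order: p ≈ ln(d_6/d_5) / ln(d_5/d_4) = ln(2.747e-19/3.283e-10)/ln(3.283e-10/1.135e-5) = ln(8.36735e-10)/ln(2.89251e-05) ≈ 2.0000.
Then d_7 ≈ d_6·(d_6/d_5)^p = 2.747e-19·(8.36735e-10)^2.0000 = 2.747e-19·7.00125e-19 ≈ 1.923e-37.

1.9e-37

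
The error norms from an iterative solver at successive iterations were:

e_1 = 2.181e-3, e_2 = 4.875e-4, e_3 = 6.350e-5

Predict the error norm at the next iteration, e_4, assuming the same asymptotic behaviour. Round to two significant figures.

First estimate the order: p ≈ ln(e_3/e_2) / ln(e_2/e_1) = ln(6.350e-5/4.875e-4)/ln(4.875e-4/2.181e-3) = ln(0.130256)/ln(0.223521) ≈ 1.3604.
Then e_4 ≈ e_3·(e_3/e_2)^p = 6.350e-5·(0.130256)^1.3604 = 6.350e-5·0.0624843 ≈ 3.968e-06.

4.0e-6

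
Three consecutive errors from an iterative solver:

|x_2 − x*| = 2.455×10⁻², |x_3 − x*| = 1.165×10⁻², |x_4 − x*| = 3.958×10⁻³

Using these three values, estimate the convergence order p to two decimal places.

p ≈ ln(|x_4 − x*|/|x_3 − x*|) / ln(|x_3 − x*|/|x_2 − x*|)
  = ln(3.958×10⁻³/1.165×10⁻²) / ln(1.165×10⁻²/2.455×10⁻²)
  = ln(0.339742) / ln(0.474542)
  = -1.07957 / -0.74541 ≈ 1.44829

1.45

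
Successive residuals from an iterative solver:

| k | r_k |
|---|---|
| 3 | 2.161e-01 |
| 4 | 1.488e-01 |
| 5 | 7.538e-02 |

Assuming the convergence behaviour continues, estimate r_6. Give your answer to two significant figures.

2.2e-2

First estimate the order: p ≈ ln(r_5/r_4) / ln(r_4/r_3) = ln(7.538e-02/1.488e-01)/ln(1.488e-01/2.161e-01) = ln(0.506586)/ln(0.68857) ≈ 1.8225.
Then r_6 ≈ r_5·(r_5/r_4)^p = 7.538e-02·(0.506586)^1.8225 = 7.538e-02·0.289555 ≈ 0.02183.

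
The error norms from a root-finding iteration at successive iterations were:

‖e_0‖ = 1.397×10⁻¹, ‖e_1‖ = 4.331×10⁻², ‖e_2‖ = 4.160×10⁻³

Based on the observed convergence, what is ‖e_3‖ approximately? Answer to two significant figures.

First estimate the order: p ≈ ln(‖e_2‖/‖e_1‖) / ln(‖e_1‖/‖e_0‖) = ln(4.160×10⁻³/4.331×10⁻²)/ln(4.331×10⁻²/1.397×10⁻¹) = ln(0.0960517)/ln(0.310021) ≈ 2.0005.
Then ‖e_3‖ ≈ ‖e_2‖·(‖e_2‖/‖e_1‖)^p = 4.160×10⁻³·(0.0960517)^2.0005 = 4.160×10⁻³·0.00921513 ≈ 3.833e-05.

3.8e-5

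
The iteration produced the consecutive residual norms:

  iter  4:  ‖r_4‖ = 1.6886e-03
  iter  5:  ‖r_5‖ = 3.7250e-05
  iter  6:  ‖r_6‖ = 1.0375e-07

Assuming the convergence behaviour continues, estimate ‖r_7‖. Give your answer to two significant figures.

1.2e-11

First estimate the order: p ≈ ln(‖r_6‖/‖r_5‖) / ln(‖r_5‖/‖r_4‖) = ln(1.0375e-07/3.7250e-05)/ln(3.7250e-05/1.6886e-03) = ln(0.00278523)/ln(0.0220597) ≈ 1.5426.
Then ‖r_7‖ ≈ ‖r_6‖·(‖r_6‖/‖r_5‖)^p = 1.0375e-07·(0.00278523)^1.5426 = 1.0375e-07·0.000114404 ≈ 1.187e-11.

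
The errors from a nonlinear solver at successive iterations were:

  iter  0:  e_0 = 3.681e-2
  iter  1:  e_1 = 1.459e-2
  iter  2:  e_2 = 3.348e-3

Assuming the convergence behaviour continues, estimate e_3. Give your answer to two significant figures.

3.2e-4

First estimate the order: p ≈ ln(e_2/e_1) / ln(e_1/e_0) = ln(3.348e-3/1.459e-2)/ln(1.459e-2/3.681e-2) = ln(0.229472)/ln(0.39636) ≈ 1.5906.
Then e_3 ≈ e_2·(e_2/e_1)^p = 3.348e-3·(0.229472)^1.5906 = 3.348e-3·0.0962004 ≈ 0.0003221.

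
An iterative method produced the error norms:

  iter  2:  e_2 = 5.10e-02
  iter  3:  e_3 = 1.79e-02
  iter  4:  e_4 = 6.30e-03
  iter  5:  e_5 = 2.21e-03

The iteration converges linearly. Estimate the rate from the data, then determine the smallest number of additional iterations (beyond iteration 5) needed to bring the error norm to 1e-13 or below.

Rate ρ ≈ e_5/e_4 = 2.21e-03/6.30e-03 = 0.3508.
After j more steps, e_{5+j} ≈ 2.21e-03·ρ^j; need ρ^j ≤ 1e-13/2.21e-03 = 4.52489e-11.
j ≥ ln(4.52489e-11)/ln(0.3508) = -23.8188/-1.04754 = 22.738.
So 23 more iterations are needed.

23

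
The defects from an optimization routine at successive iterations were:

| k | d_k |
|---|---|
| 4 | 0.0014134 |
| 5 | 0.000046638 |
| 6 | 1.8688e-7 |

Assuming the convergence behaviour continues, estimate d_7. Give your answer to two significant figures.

2.5e-11

First estimate the order: p ≈ ln(d_6/d_5) / ln(d_5/d_4) = ln(1.8688e-7/0.000046638)/ln(0.000046638/0.0014134) = ln(0.00400703)/ln(0.032997) ≈ 1.6180.
Then d_7 ≈ d_6·(d_6/d_5)^p = 1.8688e-7·(0.00400703)^1.6180 = 1.8688e-7·0.000132241 ≈ 2.471e-11.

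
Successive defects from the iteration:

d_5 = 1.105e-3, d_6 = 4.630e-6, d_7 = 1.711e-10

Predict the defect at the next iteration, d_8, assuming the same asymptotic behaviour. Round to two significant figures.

9.4e-19

First estimate the order: p ≈ ln(d_7/d_6) / ln(d_6/d_5) = ln(1.711e-10/4.630e-6)/ln(4.630e-6/1.105e-3) = ln(3.69546e-05)/ln(0.00419005) ≈ 1.8641.
Then d_8 ≈ d_7·(d_7/d_6)^p = 1.711e-10·(3.69546e-05)^1.8641 = 1.711e-10·5.46627e-09 ≈ 9.353e-19.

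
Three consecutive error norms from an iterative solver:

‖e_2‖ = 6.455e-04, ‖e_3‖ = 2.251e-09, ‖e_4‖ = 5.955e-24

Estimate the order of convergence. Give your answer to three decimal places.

p ≈ ln(‖e_4‖/‖e_3‖) / ln(‖e_3‖/‖e_2‖)
  = ln(5.955e-24/2.251e-09) / ln(2.251e-09/6.455e-04)
  = ln(2.64549e-15) / ln(3.48722e-06)
  = -33.565920 / -12.566406 ≈ 2.671084

2.671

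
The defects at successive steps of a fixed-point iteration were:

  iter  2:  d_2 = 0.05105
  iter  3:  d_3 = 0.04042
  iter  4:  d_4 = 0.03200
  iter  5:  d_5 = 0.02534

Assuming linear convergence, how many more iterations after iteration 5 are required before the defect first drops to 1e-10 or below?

83

Rate ρ ≈ d_5/d_4 = 0.02534/0.03200 = 0.7919.
After j more steps, d_{5+j} ≈ 0.02534·ρ^j; need ρ^j ≤ 1e-10/0.02534 = 3.94633e-09.
j ≥ ln(3.94633e-09)/ln(0.7919) = -19.3505/-0.23332 = 82.935.
So 83 more iterations are needed.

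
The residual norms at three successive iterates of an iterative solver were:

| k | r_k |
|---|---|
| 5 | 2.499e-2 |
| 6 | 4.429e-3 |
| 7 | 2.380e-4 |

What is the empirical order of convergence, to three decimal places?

p ≈ ln(r_7/r_6) / ln(r_6/r_5)
  = ln(2.380e-4/4.429e-3) / ln(4.429e-3/2.499e-2)
  = ln(0.0537367) / ln(0.177231)
  = -2.923659 / -1.730301 ≈ 1.689682

1.690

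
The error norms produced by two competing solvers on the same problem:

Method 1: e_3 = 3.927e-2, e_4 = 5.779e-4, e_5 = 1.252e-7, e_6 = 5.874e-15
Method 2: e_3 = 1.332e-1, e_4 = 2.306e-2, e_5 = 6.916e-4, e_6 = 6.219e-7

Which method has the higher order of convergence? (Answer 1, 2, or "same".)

same

Method 1: p ≈ ln(5.874e-15/1.252e-7)/ln(1.252e-7/5.779e-4) ≈ 2.00.
Method 2: p ≈ ln(6.219e-7/6.916e-4)/ln(6.916e-4/2.306e-2) ≈ 2.00.
Both orders ≈ 2.0 — effectively the same.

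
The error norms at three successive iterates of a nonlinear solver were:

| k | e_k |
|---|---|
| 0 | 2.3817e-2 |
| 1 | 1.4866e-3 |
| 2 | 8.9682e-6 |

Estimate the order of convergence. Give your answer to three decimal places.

p ≈ ln(e_2/e_1) / ln(e_1/e_0)
  = ln(8.9682e-6/1.4866e-3) / ln(1.4866e-3/2.3817e-2)
  = ln(0.00603269) / ln(0.0624176)
  = -5.110562 / -2.773908 ≈ 1.842369

1.842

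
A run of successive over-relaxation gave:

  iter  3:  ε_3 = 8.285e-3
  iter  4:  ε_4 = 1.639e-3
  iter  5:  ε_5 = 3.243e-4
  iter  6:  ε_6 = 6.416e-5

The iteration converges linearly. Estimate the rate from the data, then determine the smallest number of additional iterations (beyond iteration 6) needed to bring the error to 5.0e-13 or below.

Rate ρ ≈ ε_6/ε_5 = 6.416e-5/3.243e-4 = 0.1978.
After j more steps, ε_{6+j} ≈ 6.416e-5·ρ^j; need ρ^j ≤ 5.0e-13/6.416e-5 = 7.79302e-09.
j ≥ ln(7.79302e-09)/ln(0.1978) = -18.6700/-1.62050 = 11.521.
So 12 more iterations are needed.

12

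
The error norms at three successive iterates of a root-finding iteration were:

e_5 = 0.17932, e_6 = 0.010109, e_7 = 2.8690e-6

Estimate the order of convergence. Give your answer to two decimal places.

p ≈ ln(e_7/e_6) / ln(e_6/e_5)
  = ln(2.8690e-6/0.010109) / ln(0.010109/0.17932)
  = ln(0.000283807) / ln(0.0563741)
  = -8.16722 / -2.87575 ≈ 2.84003

2.84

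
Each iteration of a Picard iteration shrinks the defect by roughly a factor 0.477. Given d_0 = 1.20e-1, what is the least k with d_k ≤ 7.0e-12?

After k steps, d_k ≈ 1.20e-1·0.477^k.
Need 0.477^k ≤ 7.0e-12/1.20e-1 = 5.83333e-11.
k ≥ ln(5.83333e-11)/ln(0.477) = -23.5648/-0.74024 = 31.834.
Smallest integer k = 32.

32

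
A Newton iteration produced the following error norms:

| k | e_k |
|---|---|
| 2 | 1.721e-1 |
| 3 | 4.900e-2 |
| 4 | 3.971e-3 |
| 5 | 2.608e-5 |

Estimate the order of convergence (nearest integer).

2

Consecutive ratios: e_5/e_4 = 2.608e-5/3.971e-3 = 0.00656762, e_4/e_3 = 3.971e-3/4.900e-2 = 0.0810408.
p ≈ ln(0.00656762)/ln(0.0810408) = -5.0256/-2.5128 ≈ 2.00.
So the convergence is quadratic (order 2).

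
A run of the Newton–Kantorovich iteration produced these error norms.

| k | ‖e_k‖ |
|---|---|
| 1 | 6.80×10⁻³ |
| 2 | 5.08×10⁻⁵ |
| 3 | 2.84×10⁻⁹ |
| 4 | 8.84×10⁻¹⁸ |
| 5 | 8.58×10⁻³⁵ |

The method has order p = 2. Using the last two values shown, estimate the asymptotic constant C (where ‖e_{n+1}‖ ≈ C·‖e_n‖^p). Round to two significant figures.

C ≈ ‖e_5‖ / ‖e_4‖^2
  = 8.58×10⁻³⁵ / (8.84×10⁻¹⁸)^2
  = 8.58×10⁻³⁵ / 7.81456e-35 ≈ 1.098

1.1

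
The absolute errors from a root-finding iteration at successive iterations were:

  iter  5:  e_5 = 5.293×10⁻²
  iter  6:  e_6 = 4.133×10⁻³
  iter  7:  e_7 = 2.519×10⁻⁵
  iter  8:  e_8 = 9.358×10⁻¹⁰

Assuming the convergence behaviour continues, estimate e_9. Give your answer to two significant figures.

1.3e-18

First estimate the order: p ≈ ln(e_8/e_7) / ln(e_7/e_6) = ln(9.358×10⁻¹⁰/2.519×10⁻⁵)/ln(2.519×10⁻⁵/4.133×10⁻³) = ln(3.71497e-05)/ln(0.00609485) ≈ 2.0000.
Then e_9 ≈ e_8·(e_8/e_7)^p = 9.358×10⁻¹⁰·(3.71497e-05)^2.0000 = 9.358×10⁻¹⁰·1.3801e-09 ≈ 1.291e-18.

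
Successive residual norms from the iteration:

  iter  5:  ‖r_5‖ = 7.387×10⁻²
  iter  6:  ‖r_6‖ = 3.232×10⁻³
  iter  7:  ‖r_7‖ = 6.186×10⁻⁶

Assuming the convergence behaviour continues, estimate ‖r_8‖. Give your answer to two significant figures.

2.3e-11

First estimate the order: p ≈ ln(‖r_7‖/‖r_6‖) / ln(‖r_6‖/‖r_5‖) = ln(6.186×10⁻⁶/3.232×10⁻³)/ln(3.232×10⁻³/7.387×10⁻²) = ln(0.00191399)/ln(0.0437525) ≈ 2.0000.
Then ‖r_8‖ ≈ ‖r_7‖·(‖r_7‖/‖r_6‖)^p = 6.186×10⁻⁶·(0.00191399)^2.0000 = 6.186×10⁻⁶·3.66336e-06 ≈ 2.266e-11.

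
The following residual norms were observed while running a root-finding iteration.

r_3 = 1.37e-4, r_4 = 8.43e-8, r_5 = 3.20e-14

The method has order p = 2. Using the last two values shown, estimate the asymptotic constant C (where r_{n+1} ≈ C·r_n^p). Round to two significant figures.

C ≈ r_5 / r_4^2
  = 3.20e-14 / (8.43e-8)^2
  = 3.20e-14 / 7.10649e-15 ≈ 4.5029

4.5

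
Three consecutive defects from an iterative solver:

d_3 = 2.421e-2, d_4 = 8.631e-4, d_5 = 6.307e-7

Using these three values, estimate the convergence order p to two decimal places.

2.17

p ≈ ln(d_5/d_4) / ln(d_4/d_3)
  = ln(6.307e-7/8.631e-4) / ln(8.631e-4/2.421e-2)
  = ln(0.000730738) / ln(0.0356506)
  = -7.22146 / -3.33399 ≈ 2.16601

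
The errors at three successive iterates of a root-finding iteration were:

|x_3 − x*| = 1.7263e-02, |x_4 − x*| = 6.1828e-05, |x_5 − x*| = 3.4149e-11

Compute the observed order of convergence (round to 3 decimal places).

p ≈ ln(|x_5 − x*|/|x_4 − x*|) / ln(|x_4 − x*|/|x_3 − x*|)
  = ln(3.4149e-11/6.1828e-05) / ln(6.1828e-05/1.7263e-02)
  = ln(5.52323e-07) / ln(0.00358153)
  = -14.409133 / -5.631965 ≈ 2.558456

2.558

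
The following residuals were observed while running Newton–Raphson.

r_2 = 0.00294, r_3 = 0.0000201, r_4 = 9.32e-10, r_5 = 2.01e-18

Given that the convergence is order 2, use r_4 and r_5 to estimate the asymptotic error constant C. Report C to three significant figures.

C ≈ r_5 / r_4^2
  = 2.01e-18 / (9.32e-10)^2
  = 2.01e-18 / 8.68624e-19 ≈ 2.314

2.31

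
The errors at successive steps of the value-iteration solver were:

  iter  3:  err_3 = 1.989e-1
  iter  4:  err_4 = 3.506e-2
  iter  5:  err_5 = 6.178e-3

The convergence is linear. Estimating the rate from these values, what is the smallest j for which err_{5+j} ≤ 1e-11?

Rate ρ ≈ err_5/err_4 = 6.178e-3/3.506e-2 = 0.1762.
After j more steps, err_{5+j} ≈ 6.178e-3·ρ^j; need ρ^j ≤ 1e-11/6.178e-3 = 1.61865e-09.
j ≥ ln(1.61865e-09)/ln(0.1762) = -20.2417/-1.73614 = 11.659.
So 12 more iterations are needed.

12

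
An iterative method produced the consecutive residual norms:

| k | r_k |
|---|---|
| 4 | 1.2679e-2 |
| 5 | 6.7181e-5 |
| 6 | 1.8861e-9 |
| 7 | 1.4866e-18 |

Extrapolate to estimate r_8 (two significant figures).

9.2e-37

First estimate the order: p ≈ ln(r_7/r_6) / ln(r_6/r_5) = ln(1.4866e-18/1.8861e-9)/ln(1.8861e-9/6.7181e-5) = ln(7.88187e-10)/ln(2.80749e-05) ≈ 2.0000.
Then r_8 ≈ r_7·(r_7/r_6)^p = 1.4866e-18·(7.88187e-10)^2.0000 = 1.4866e-18·6.21239e-19 ≈ 9.235e-37.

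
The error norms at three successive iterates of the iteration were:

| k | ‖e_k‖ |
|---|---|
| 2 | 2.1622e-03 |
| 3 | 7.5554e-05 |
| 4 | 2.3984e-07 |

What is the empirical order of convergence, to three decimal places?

1.715

p ≈ ln(‖e_4‖/‖e_3‖) / ln(‖e_3‖/‖e_2‖)
  = ln(2.3984e-07/7.5554e-05) / ln(7.5554e-05/2.1622e-03)
  = ln(0.00317442) / ln(0.0349431)
  = -5.752630 / -3.354034 ≈ 1.715138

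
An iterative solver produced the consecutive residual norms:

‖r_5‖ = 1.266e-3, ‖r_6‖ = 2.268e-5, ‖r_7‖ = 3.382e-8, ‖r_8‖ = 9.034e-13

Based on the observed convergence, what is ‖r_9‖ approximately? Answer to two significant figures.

3.6e-20

First estimate the order: p ≈ ln(‖r_8‖/‖r_7‖) / ln(‖r_7‖/‖r_6‖) = ln(9.034e-13/3.382e-8)/ln(3.382e-8/2.268e-5) = ln(2.6712e-05)/ln(0.00149118) ≈ 1.6180.
Then ‖r_9‖ ≈ ‖r_8‖·(‖r_8‖/‖r_7‖)^p = 9.034e-13·(2.6712e-05)^1.6180 = 9.034e-13·3.98484e-08 ≈ 3.6e-20.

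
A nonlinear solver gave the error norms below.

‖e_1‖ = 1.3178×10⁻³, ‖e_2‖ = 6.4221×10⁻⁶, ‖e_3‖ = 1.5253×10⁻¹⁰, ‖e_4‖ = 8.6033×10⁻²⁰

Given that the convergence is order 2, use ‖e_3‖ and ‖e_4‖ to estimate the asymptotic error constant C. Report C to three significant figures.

3.70

C ≈ ‖e_4‖ / ‖e_3‖^2
  = 8.6033×10⁻²⁰ / (1.5253×10⁻¹⁰)^2
  = 8.6033×10⁻²⁰ / 2.32654e-20 ≈ 3.6979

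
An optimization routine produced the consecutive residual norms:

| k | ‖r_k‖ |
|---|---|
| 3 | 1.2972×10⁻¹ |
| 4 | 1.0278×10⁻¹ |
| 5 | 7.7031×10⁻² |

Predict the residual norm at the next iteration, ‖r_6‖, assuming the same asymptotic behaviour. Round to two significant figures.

First estimate the order: p ≈ ln(‖r_5‖/‖r_4‖) / ln(‖r_4‖/‖r_3‖) = ln(7.7031×10⁻²/1.0278×10⁻¹)/ln(1.0278×10⁻¹/1.2972×10⁻¹) = ln(0.749475)/ln(0.792322) ≈ 1.2388.
Then ‖r_6‖ ≈ ‖r_5‖·(‖r_5‖/‖r_4‖)^p = 7.7031×10⁻²·(0.749475)^1.2388 = 7.7031×10⁻²·0.699599 ≈ 0.05389.

5.4e-2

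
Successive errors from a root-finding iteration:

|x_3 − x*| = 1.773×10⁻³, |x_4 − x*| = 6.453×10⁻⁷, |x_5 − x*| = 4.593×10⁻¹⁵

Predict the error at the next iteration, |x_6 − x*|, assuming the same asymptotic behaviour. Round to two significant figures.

2.3e-34

First estimate the order: p ≈ ln(|x_5 − x*|/|x_4 − x*|) / ln(|x_4 − x*|/|x_3 − x*|) = ln(4.593×10⁻¹⁵/6.453×10⁻⁷)/ln(6.453×10⁻⁷/1.773×10⁻³) = ln(7.11762e-09)/ln(0.000363959) ≈ 2.3692.
Then |x_6 − x*| ≈ |x_5 − x*|·(|x_5 − x*|/|x_4 − x*|)^p = 4.593×10⁻¹⁵·(7.11762e-09)^2.3692 = 4.593×10⁻¹⁵·4.97223e-20 ≈ 2.284e-34.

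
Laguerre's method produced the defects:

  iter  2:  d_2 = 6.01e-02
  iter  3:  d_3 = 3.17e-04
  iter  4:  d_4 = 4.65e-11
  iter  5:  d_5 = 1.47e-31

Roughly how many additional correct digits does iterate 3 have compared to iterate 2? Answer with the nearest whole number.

2

Digits gained ≈ log₁₀(d_2/d_3) = log₁₀(6.01e-02/3.17e-04) = log₁₀(189.59) ≈ 2.278.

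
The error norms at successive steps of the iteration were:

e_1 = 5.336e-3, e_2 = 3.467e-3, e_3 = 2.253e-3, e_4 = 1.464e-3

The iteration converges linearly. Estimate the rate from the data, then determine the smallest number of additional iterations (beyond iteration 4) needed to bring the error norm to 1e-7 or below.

Rate ρ ≈ e_4/e_3 = 1.464e-3/2.253e-3 = 0.6498.
After j more steps, e_{4+j} ≈ 1.464e-3·ρ^j; need ρ^j ≤ 1e-7/1.464e-3 = 6.8306e-05.
j ≥ ln(6.8306e-05)/ln(0.6498) = -9.5915/-0.43109 = 22.249.
So 23 more iterations are needed.

23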